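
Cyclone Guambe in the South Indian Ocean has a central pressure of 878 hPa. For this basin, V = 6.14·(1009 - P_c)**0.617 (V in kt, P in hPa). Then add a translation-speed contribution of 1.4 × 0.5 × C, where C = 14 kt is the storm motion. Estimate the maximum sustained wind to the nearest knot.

134 kt

ΔP = 1009 − 878 = 131 hPa.
131^0.617 ≈ 20.247.
V ≈ 6.14 × 20.247 ≈ 124.3 kt.
Translation term: 1.4 × 0.5 × 14 = 9.8 kt.
Corrected V ≈ 134.1 kt → 134 kt.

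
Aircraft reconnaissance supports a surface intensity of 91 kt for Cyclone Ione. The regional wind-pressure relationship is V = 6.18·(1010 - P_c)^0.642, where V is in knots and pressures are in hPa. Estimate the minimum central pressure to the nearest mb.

944 mb

ΔP = (V / 6.18)^(1/0.642) = (91/6.18)^1.558.
91/6.18 = 14.725; 14.725^1.558 ≈ 65.98 mb.
P_c = 1010 − 65.98 = 944.02 ≈ 944 mb.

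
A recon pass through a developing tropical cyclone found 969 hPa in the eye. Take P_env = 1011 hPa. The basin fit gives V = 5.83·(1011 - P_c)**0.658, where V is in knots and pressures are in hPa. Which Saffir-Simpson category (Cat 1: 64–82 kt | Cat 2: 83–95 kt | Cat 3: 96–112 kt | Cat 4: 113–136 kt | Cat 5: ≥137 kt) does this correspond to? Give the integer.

ΔP = 1011 − 969 = 42 hPa.
V ≈ 5.83 × 42^0.658 = 5.83 × 11.70 ≈ 68 kt.
68 kt falls in the Category 1 band.

1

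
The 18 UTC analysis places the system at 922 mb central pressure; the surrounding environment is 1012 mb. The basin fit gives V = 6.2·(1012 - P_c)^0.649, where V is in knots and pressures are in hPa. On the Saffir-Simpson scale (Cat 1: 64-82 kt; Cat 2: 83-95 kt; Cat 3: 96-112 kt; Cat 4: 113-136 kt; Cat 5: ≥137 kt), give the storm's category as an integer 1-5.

ΔP = 1012 − 922 = 90 mb.
V ≈ 6.2 × 90^0.649 = 6.2 × 18.55 ≈ 115 kt.
115 kt falls in the Category 4 band.

4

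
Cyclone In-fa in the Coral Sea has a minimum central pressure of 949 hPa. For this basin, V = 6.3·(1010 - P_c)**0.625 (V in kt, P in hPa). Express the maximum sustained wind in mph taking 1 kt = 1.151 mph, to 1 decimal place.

ΔP = 1010 − 949 = 61 hPa.
V ≈ 6.3 × 61^0.625 = 6.3 × 13.057 ≈ 82.257 kt.
82.257 × 1.151 ≈ 94.68 mph → 94.7 mph.

94.7 mph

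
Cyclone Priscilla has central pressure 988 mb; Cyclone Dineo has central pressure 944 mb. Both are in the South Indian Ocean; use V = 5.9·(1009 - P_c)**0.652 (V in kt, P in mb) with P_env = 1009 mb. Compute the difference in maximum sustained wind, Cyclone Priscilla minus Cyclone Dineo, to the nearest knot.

Cyclone Priscilla: ΔP = 21; V ≈ 5.9 × 21^0.652 ≈ 42.95 kt.
Cyclone Dineo: ΔP = 65; V ≈ 5.9 × 65^0.652 ≈ 89.72 kt.
Difference ≈ 42.95 − 89.72 = -46.77 → -47 kt.

-47 kt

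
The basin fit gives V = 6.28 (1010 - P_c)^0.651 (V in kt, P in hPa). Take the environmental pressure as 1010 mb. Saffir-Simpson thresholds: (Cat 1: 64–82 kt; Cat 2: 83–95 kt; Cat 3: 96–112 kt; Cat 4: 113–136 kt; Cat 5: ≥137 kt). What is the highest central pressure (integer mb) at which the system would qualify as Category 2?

Category 2 begins at V = 83 kt.
Required ΔP = (83/6.28)^(1/0.651) = 13.217^1.536 ≈ 52.74 mb.
P_c ≤ 1010 − 52.74 = 957.26, so the highest integer P_c is 957 mb.

957 mb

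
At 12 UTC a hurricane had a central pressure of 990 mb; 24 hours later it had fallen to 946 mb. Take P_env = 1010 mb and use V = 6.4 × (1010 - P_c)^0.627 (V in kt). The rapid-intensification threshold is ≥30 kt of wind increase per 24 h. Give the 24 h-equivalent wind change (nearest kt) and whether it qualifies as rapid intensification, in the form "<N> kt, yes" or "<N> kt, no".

V₁: ΔP = 20, V ≈ 6.4 × 20^0.627 ≈ 41.87 kt.
V₂: ΔP = 64, V ≈ 6.4 × 64^0.627 ≈ 86.83 kt.
ΔV over 24 h = 44.96 kt → 24 h equivalent = 44.96 × 24/24 ≈ 44.96 kt.
45 kt ≥ 30 kt ⇒ rapid intensification.

45 kt, yes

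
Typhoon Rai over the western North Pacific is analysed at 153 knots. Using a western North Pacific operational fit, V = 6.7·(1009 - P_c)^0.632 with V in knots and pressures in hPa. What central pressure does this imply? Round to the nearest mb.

868 mb

ΔP = (V / 6.7)^(1/0.632) = (153/6.7)^1.582.
153/6.7 = 22.836; 22.836^1.582 ≈ 141.16 mb.
P_c = 1009 − 141.16 = 867.84 ≈ 868 mb.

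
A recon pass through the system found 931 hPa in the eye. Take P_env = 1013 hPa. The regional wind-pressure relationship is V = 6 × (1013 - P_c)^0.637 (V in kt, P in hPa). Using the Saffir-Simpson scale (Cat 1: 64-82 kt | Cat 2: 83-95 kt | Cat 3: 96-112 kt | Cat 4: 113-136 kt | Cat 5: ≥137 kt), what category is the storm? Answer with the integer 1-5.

ΔP = 1013 − 931 = 82 hPa.
V ≈ 6 × 82^0.637 = 6 × 16.56 ≈ 99 kt.
99 kt falls in the Category 3 band.

3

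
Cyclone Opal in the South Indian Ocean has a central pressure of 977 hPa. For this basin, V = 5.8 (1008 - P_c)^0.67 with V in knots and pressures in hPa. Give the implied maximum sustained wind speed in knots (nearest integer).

ΔP = 1008 − 977 = 31 hPa.
31^0.67 ≈ 9.982.
V ≈ 5.8 × 9.982 ≈ 57.9 kt.

58 kt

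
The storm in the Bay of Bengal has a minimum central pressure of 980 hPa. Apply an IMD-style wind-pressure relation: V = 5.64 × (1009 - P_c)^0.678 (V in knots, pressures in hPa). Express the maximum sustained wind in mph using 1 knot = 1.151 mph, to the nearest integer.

ΔP = 1009 − 980 = 29 hPa.
V ≈ 5.64 × 29^0.678 = 5.64 × 9.806 ≈ 55.308 kt.
55.308 × 1.151 ≈ 63.66 mph → 64 mph.

64 mph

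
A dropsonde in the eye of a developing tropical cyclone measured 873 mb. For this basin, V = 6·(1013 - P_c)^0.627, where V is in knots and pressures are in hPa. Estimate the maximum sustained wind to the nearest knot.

ΔP = 1013 − 873 = 140 mb.
140^0.627 ≈ 22.163.
V ≈ 6 × 22.163 ≈ 133.0 kt.

133 kt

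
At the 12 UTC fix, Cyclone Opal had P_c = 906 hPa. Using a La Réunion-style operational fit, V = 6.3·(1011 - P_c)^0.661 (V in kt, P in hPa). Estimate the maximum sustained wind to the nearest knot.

137 kt

ΔP = 1011 − 906 = 105 hPa.
105^0.661 ≈ 21.677.
V ≈ 6.3 × 21.677 ≈ 136.6 kt.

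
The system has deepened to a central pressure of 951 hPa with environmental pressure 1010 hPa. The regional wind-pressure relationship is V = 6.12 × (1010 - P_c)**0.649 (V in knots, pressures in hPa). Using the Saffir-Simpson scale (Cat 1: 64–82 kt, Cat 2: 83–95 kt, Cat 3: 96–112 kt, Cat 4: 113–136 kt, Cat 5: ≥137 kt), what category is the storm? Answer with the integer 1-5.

ΔP = 1010 − 951 = 59 hPa.
V ≈ 6.12 × 59^0.649 = 6.12 × 14.10 ≈ 86 kt.
86 kt falls in the Category 2 band.

2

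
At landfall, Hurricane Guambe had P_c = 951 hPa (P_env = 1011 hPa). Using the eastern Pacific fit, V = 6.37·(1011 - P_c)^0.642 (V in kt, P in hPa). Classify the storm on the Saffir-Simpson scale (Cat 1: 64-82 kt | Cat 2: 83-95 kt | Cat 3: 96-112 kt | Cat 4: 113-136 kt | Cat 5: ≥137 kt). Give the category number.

2

ΔP = 1011 − 951 = 60 hPa.
V ≈ 6.37 × 60^0.642 = 6.37 × 13.85 ≈ 88 kt.
88 kt falls in the Category 2 band.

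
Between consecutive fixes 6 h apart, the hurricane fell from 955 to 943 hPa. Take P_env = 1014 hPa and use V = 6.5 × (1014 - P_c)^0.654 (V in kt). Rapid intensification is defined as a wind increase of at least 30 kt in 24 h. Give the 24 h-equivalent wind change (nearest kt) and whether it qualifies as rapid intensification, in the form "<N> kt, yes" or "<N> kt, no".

48 kt, yes

V₁: ΔP = 59, V ≈ 6.5 × 59^0.654 ≈ 93.55 kt.
V₂: ΔP = 71, V ≈ 6.5 × 71^0.654 ≈ 105.59 kt.
ΔV over 6 h = 12.04 kt → 24 h equivalent = 12.04 × 24/6 ≈ 48.16 kt.
48 kt ≥ 30 kt ⇒ rapid intensification.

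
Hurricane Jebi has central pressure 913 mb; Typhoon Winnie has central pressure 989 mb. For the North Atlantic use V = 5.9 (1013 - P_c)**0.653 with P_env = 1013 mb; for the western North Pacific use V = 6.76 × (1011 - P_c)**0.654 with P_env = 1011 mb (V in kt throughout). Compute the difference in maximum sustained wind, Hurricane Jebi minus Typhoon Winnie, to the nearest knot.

68 kt

Hurricane Jebi: ΔP = 100; V ≈ 5.9 × 100^0.653 ≈ 119.36 kt.
Typhoon Winnie: ΔP = 22; V ≈ 6.76 × 22^0.654 ≈ 51.04 kt.
Difference ≈ 119.36 − 51.04 = 68.32 → 68 kt.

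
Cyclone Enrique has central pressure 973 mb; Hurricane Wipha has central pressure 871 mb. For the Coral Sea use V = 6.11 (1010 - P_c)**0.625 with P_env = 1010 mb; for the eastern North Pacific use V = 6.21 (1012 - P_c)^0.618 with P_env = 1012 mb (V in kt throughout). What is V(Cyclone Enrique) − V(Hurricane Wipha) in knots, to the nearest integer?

Cyclone Enrique: ΔP = 37; V ≈ 6.11 × 37^0.625 ≈ 58.37 kt.
Hurricane Wipha: ΔP = 141; V ≈ 6.21 × 141^0.618 ≈ 132.22 kt.
Difference ≈ 58.37 − 132.22 = -73.85 → -74 kt.

-74 kt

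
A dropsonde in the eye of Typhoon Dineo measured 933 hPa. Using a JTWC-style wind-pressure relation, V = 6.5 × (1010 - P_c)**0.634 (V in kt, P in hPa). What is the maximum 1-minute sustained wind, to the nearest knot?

ΔP = 1010 − 933 = 77 hPa.
77^0.634 ≈ 15.705.
V ≈ 6.5 × 15.705 ≈ 102.1 kt.

102 kt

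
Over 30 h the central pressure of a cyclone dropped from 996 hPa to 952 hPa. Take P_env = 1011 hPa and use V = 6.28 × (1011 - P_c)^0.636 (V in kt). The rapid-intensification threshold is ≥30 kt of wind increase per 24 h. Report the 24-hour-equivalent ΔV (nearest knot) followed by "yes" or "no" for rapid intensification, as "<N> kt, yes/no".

V₁: ΔP = 15, V ≈ 6.28 × 15^0.636 ≈ 35.15 kt.
V₂: ΔP = 59, V ≈ 6.28 × 59^0.636 ≈ 83.99 kt.
ΔV over 30 h = 48.84 kt → 24 h equivalent = 48.84 × 24/30 ≈ 39.07 kt.
39 kt ≥ 30 kt ⇒ rapid intensification.

39 kt, yes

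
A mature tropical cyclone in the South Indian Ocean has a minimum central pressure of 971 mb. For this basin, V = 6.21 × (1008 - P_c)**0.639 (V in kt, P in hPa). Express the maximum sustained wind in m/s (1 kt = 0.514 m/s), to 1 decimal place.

32.1 m/s

ΔP = 1008 − 971 = 37 mb.
V ≈ 6.21 × 37^0.639 = 6.21 × 10.048 ≈ 62.398 kt.
62.398 × 0.514 ≈ 32.07 m/s → 32.1 m/s.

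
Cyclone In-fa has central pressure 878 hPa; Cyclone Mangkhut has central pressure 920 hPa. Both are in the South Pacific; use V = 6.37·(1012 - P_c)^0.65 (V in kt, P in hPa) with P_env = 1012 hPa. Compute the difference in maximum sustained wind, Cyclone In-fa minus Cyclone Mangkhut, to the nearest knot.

33 kt

Cyclone In-fa: ΔP = 134; V ≈ 6.37 × 134^0.65 ≈ 153.73 kt.
Cyclone Mangkhut: ΔP = 92; V ≈ 6.37 × 92^0.65 ≈ 120.39 kt.
Difference ≈ 153.73 − 120.39 = 33.34 → 33 kt.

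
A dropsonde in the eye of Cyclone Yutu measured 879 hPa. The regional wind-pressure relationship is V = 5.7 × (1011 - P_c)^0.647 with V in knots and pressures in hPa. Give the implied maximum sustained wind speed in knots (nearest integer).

ΔP = 1011 − 879 = 132 hPa.
132^0.647 ≈ 23.551.
V ≈ 5.7 × 23.551 ≈ 134.2 kt.

134 kt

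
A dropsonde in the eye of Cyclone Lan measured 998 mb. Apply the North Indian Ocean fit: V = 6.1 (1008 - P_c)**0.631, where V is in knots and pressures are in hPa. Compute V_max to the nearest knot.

26 kt

ΔP = 1008 − 998 = 10 mb.
10^0.631 ≈ 4.276.
V ≈ 6.1 × 4.276 ≈ 26.1 kt.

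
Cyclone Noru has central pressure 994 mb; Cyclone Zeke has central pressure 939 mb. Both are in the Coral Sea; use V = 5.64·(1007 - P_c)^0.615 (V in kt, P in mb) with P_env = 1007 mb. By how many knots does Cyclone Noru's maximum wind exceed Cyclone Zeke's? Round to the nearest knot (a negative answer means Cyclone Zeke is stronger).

Cyclone Noru: ΔP = 13; V ≈ 5.64 × 13^0.615 ≈ 27.31 kt.
Cyclone Zeke: ΔP = 68; V ≈ 5.64 × 68^0.615 ≈ 75.56 kt.
Difference ≈ 27.31 − 75.56 = -48.25 → -48 kt.

-48 kt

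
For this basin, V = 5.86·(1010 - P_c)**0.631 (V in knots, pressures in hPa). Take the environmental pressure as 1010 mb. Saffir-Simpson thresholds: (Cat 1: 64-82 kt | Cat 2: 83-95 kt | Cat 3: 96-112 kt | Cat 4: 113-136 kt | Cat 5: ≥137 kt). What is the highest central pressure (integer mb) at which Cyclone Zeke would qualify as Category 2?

Category 2 begins at V = 83 kt.
Required ΔP = (83/5.86)^(1/0.631) = 14.164^1.585 ≈ 66.74 mb.
P_c ≤ 1010 − 66.74 = 943.26, so the highest integer P_c is 943 mb.

943 mb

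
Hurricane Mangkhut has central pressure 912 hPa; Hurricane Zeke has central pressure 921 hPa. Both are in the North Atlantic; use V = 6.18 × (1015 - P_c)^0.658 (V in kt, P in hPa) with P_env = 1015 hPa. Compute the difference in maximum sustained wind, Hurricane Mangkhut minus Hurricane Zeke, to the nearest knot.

8 kt

Hurricane Mangkhut: ΔP = 103; V ≈ 6.18 × 103^0.658 ≈ 130.45 kt.
Hurricane Zeke: ΔP = 94; V ≈ 6.18 × 94^0.658 ≈ 122.83 kt.
Difference ≈ 130.45 − 122.83 = 7.62 → 8 kt.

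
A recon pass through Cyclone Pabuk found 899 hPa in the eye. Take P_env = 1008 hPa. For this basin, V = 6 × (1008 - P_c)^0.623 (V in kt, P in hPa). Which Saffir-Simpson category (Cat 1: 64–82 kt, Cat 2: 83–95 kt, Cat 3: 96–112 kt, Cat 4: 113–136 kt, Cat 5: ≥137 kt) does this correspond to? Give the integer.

3

ΔP = 1008 − 899 = 109 hPa.
V ≈ 6 × 109^0.623 = 6 × 18.59 ≈ 112 kt.
112 kt falls in the Category 3 band.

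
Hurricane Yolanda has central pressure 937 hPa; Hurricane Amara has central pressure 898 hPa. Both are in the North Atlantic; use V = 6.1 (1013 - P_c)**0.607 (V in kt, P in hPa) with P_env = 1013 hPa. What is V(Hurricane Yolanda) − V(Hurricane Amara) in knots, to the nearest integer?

Hurricane Yolanda: ΔP = 76; V ≈ 6.1 × 76^0.607 ≈ 84.52 kt.
Hurricane Amara: ΔP = 115; V ≈ 6.1 × 115^0.607 ≈ 108.69 kt.
Difference ≈ 84.52 − 108.69 = -24.17 → -24 kt.

-24 kt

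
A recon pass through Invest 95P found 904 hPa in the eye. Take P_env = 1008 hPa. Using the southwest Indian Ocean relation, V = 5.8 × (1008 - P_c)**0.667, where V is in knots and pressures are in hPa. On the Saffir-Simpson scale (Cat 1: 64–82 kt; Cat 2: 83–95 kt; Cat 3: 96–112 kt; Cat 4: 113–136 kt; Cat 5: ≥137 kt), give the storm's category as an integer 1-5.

4

ΔP = 1008 − 904 = 104 hPa.
V ≈ 5.8 × 104^0.667 = 5.8 × 22.15 ≈ 128 kt.
128 kt falls in the Category 4 band.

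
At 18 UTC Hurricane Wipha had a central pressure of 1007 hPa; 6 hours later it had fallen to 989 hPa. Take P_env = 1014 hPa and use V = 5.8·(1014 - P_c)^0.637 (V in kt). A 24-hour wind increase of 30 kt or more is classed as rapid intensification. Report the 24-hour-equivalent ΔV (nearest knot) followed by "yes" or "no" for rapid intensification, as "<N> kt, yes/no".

100 kt, yes

V₁: ΔP = 7, V ≈ 5.8 × 7^0.637 ≈ 20.03 kt.
V₂: ΔP = 25, V ≈ 5.8 × 25^0.637 ≈ 45.07 kt.
ΔV over 6 h = 25.04 kt → 24 h equivalent = 25.04 × 24/6 ≈ 100.16 kt.
100 kt ≥ 30 kt ⇒ rapid intensification.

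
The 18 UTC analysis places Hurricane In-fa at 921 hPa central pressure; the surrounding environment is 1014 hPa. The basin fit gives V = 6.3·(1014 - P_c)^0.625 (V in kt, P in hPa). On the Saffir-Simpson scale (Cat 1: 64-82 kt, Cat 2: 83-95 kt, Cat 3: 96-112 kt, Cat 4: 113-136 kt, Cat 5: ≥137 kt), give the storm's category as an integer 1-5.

ΔP = 1014 − 921 = 93 hPa.
V ≈ 6.3 × 93^0.625 = 6.3 × 16.99 ≈ 107 kt.
107 kt falls in the Category 3 band.

3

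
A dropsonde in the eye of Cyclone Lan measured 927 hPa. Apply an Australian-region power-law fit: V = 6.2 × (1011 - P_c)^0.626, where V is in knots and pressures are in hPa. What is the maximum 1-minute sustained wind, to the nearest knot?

ΔP = 1011 − 927 = 84 hPa.
84^0.626 ≈ 16.018.
V ≈ 6.2 × 16.018 ≈ 99.3 kt.

99 kt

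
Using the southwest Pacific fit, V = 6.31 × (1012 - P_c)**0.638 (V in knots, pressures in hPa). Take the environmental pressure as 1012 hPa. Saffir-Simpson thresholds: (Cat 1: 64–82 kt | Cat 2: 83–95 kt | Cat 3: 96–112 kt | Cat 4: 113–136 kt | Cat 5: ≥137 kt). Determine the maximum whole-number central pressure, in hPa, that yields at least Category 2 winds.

955 hPa

Category 2 begins at V = 83 kt.
Required ΔP = (83/6.31)^(1/0.638) = 13.154^1.567 ≈ 56.75 hPa.
P_c ≤ 1012 − 56.75 = 955.25, so the highest integer P_c is 955 hPa.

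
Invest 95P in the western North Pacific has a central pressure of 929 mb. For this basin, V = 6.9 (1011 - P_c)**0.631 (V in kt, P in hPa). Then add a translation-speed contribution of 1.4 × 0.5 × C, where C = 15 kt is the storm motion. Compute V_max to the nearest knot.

122 kt

ΔP = 1011 − 929 = 82 mb.
82^0.631 ≈ 16.129.
V ≈ 6.9 × 16.129 ≈ 111.3 kt.
Translation term: 1.4 × 0.5 × 15 = 10.5 kt.
Corrected V ≈ 121.8 kt → 122 kt.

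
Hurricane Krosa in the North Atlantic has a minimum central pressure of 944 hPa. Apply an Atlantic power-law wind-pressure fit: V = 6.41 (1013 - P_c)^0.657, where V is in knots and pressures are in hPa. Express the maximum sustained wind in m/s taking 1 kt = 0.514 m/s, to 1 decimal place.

ΔP = 1013 − 944 = 69 hPa.
V ≈ 6.41 × 69^0.657 = 6.41 × 16.148 ≈ 103.510 kt.
103.510 × 0.514 ≈ 53.20 m/s → 53.2 m/s.

53.2 m/s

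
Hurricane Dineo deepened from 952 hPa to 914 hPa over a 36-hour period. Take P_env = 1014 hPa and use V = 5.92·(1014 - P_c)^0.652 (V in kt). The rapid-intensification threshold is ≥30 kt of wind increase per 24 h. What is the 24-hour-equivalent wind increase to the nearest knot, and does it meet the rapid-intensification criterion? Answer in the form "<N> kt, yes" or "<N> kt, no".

21 kt, no

V₁: ΔP = 62, V ≈ 5.92 × 62^0.652 ≈ 87.29 kt.
V₂: ΔP = 100, V ≈ 5.92 × 100^0.652 ≈ 119.21 kt.
ΔV over 36 h = 31.92 kt → 24 h equivalent = 31.92 × 24/36 ≈ 21.28 kt.
21 kt < 30 kt ⇒ not rapid intensification.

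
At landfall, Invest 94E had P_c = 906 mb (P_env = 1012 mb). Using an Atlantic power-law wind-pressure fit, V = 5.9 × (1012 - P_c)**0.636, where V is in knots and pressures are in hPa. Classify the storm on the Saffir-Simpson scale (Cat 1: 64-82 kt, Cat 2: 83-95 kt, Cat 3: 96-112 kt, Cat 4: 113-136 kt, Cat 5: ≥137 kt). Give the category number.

4

ΔP = 1012 − 906 = 106 mb.
V ≈ 5.9 × 106^0.636 = 5.9 × 19.41 ≈ 115 kt.
115 kt falls in the Category 4 band.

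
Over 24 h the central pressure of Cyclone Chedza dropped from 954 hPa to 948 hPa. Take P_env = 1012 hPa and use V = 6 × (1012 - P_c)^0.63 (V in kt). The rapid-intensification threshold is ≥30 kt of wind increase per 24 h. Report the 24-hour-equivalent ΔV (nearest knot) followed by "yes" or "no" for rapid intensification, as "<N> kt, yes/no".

V₁: ΔP = 58, V ≈ 6 × 58^0.63 ≈ 77.47 kt.
V₂: ΔP = 64, V ≈ 6 × 64^0.63 ≈ 82.42 kt.
ΔV over 24 h = 4.95 kt → 24 h equivalent = 4.95 × 24/24 ≈ 4.95 kt.
5 kt < 30 kt ⇒ not rapid intensification.

5 kt, no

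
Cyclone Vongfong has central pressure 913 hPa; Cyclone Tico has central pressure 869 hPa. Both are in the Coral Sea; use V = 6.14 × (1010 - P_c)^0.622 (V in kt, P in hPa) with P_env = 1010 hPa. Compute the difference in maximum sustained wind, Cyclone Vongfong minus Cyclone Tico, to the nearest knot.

Cyclone Vongfong: ΔP = 97; V ≈ 6.14 × 97^0.622 ≈ 105.67 kt.
Cyclone Tico: ΔP = 141; V ≈ 6.14 × 141^0.622 ≈ 133.35 kt.
Difference ≈ 105.67 − 133.35 = -27.68 → -28 kt.

-28 kt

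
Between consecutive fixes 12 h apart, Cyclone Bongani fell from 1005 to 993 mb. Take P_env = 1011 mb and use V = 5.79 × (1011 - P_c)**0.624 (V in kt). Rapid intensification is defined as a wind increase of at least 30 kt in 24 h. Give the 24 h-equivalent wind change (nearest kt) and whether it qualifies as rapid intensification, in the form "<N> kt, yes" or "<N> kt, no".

V₁: ΔP = 6, V ≈ 5.79 × 6^0.624 ≈ 17.71 kt.
V₂: ΔP = 18, V ≈ 5.79 × 18^0.624 ≈ 35.15 kt.
ΔV over 12 h = 17.44 kt → 24 h equivalent = 17.44 × 24/12 ≈ 34.88 kt.
35 kt ≥ 30 kt ⇒ rapid intensification.

35 kt, yes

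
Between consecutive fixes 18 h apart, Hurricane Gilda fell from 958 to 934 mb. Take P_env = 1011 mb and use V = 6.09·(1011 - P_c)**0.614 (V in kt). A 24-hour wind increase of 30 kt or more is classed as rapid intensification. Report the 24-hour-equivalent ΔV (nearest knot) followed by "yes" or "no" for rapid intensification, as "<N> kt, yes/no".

V₁: ΔP = 53, V ≈ 6.09 × 53^0.614 ≈ 69.71 kt.
V₂: ΔP = 77, V ≈ 6.09 × 77^0.614 ≈ 87.68 kt.
ΔV over 18 h = 17.97 kt → 24 h equivalent = 17.97 × 24/18 ≈ 23.96 kt.
24 kt < 30 kt ⇒ not rapid intensification.

24 kt, no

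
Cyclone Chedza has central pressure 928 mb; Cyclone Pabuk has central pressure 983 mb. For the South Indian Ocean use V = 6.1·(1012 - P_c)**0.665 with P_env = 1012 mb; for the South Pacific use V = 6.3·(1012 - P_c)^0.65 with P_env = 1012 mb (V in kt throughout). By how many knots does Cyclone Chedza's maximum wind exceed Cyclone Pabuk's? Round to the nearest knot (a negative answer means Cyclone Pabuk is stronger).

Cyclone Chedza: ΔP = 84; V ≈ 6.1 × 84^0.665 ≈ 116.14 kt.
Cyclone Pabuk: ΔP = 29; V ≈ 6.3 × 29^0.65 ≈ 56.22 kt.
Difference ≈ 116.14 − 56.22 = 59.92 → 60 kt.

60 kt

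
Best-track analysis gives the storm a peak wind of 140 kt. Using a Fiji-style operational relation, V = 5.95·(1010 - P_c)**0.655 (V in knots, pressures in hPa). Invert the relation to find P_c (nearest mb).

886 mb

ΔP = (V / 5.95)^(1/0.655) = (140/5.95)^1.527.
140/5.95 = 23.529; 23.529^1.527 ≈ 124.18 mb.
P_c = 1010 − 124.18 = 885.82 ≈ 886 mb.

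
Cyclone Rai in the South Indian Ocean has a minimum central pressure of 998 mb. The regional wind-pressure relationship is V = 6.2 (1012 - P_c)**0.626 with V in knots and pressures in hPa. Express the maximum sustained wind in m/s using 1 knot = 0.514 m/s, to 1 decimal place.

ΔP = 1012 − 998 = 14 mb.
V ≈ 6.2 × 14^0.626 = 6.2 × 5.218 ≈ 32.350 kt.
32.350 × 0.514 ≈ 16.63 m/s → 16.6 m/s.

16.6 m/s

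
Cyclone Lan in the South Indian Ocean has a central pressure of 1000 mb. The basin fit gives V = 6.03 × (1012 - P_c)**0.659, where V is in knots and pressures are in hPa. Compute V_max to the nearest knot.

31 kt

ΔP = 1012 − 1000 = 12 mb.
12^0.659 ≈ 5.143.
V ≈ 6.03 × 5.143 ≈ 31.0 kt.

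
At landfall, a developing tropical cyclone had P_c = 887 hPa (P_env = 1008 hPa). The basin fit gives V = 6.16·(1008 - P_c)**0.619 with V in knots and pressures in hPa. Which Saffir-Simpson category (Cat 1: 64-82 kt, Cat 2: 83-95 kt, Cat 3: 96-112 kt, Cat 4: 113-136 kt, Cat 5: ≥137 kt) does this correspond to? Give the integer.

4

ΔP = 1008 − 887 = 121 hPa.
V ≈ 6.16 × 121^0.619 = 6.16 × 19.46 ≈ 120 kt.
120 kt falls in the Category 4 band.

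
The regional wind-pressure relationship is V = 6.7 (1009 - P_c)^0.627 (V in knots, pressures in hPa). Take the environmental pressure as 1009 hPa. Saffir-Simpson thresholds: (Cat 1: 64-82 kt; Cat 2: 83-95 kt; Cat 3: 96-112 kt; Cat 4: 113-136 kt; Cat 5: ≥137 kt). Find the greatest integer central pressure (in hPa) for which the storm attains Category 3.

Category 3 begins at V = 96 kt.
Required ΔP = (96/6.7)^(1/0.627) = 14.328^1.595 ≈ 69.83 hPa.
P_c ≤ 1009 − 69.83 = 939.17, so the highest integer P_c is 939 hPa.

939 hPa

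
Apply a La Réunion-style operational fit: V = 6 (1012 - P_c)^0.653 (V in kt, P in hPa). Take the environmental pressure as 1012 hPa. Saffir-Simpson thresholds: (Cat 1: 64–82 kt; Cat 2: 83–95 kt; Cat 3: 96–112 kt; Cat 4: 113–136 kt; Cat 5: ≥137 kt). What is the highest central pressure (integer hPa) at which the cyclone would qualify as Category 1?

Category 1 begins at V = 64 kt.
Required ΔP = (64/6)^(1/0.653) = 10.667^1.531 ≈ 37.52 hPa.
P_c ≤ 1012 − 37.52 = 974.48, so the highest integer P_c is 974 hPa.

974 hPa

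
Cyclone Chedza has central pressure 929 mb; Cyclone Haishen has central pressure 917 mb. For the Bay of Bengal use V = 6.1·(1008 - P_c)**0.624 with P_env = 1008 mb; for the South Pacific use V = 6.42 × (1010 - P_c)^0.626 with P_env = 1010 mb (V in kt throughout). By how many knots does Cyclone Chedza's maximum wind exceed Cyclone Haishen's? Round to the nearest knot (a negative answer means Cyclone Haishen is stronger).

Cyclone Chedza: ΔP = 79; V ≈ 6.1 × 79^0.624 ≈ 93.21 kt.
Cyclone Haishen: ΔP = 93; V ≈ 6.42 × 93^0.626 ≈ 109.60 kt.
Difference ≈ 93.21 − 109.60 = -16.39 → -16 kt.

-16 kt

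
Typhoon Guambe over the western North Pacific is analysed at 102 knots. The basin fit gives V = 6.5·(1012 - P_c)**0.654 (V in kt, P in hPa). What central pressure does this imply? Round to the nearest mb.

ΔP = (V / 6.5)^(1/0.654) = (102/6.5)^1.529.
102/6.5 = 15.692; 15.692^1.529 ≈ 67.34 mb.
P_c = 1012 − 67.34 = 944.66 ≈ 945 mb.

945 mb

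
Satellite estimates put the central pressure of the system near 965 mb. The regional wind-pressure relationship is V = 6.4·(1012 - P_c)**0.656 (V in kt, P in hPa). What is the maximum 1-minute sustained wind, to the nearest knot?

ΔP = 1012 − 965 = 47 mb.
47^0.656 ≈ 12.500.
V ≈ 6.4 × 12.500 ≈ 80.0 kt.

80 kt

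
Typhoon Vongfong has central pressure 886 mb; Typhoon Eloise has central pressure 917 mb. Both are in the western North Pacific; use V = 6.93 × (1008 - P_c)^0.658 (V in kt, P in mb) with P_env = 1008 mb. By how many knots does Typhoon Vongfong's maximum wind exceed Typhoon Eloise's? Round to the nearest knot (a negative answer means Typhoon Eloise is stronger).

29 kt

Typhoon Vongfong: ΔP = 122; V ≈ 6.93 × 122^0.658 ≈ 163.52 kt.
Typhoon Eloise: ΔP = 91; V ≈ 6.93 × 91^0.658 ≈ 134.83 kt.
Difference ≈ 163.52 − 134.83 = 28.69 → 29 kt.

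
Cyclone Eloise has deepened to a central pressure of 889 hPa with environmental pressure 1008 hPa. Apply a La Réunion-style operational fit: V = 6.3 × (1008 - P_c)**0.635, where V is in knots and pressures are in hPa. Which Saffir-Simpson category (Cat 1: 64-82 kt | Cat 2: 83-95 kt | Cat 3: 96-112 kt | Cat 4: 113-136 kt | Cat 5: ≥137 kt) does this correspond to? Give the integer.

ΔP = 1008 − 889 = 119 hPa.
V ≈ 6.3 × 119^0.635 = 6.3 × 20.80 ≈ 131 kt.
131 kt falls in the Category 4 band.

4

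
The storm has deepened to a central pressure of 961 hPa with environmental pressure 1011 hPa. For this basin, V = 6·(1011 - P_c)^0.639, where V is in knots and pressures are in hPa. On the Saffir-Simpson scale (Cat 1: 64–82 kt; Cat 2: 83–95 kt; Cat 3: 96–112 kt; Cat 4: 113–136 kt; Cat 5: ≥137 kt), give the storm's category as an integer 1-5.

ΔP = 1011 − 961 = 50 hPa.
V ≈ 6 × 50^0.639 = 6 × 12.18 ≈ 73 kt.
73 kt falls in the Category 1 band.

1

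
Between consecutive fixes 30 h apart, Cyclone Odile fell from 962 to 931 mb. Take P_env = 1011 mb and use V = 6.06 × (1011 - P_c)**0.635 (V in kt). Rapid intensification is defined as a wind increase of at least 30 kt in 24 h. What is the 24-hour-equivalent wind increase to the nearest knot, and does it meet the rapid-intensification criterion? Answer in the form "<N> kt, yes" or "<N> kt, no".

V₁: ΔP = 49, V ≈ 6.06 × 49^0.635 ≈ 71.74 kt.
V₂: ΔP = 80, V ≈ 6.06 × 80^0.635 ≈ 97.93 kt.
ΔV over 30 h = 26.19 kt → 24 h equivalent = 26.19 × 24/30 ≈ 20.95 kt.
21 kt < 30 kt ⇒ not rapid intensification.

21 kt, no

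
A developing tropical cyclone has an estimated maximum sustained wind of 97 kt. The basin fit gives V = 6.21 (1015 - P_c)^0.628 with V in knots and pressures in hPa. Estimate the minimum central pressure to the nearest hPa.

ΔP = (V / 6.21)^(1/0.628) = (97/6.21)^1.592.
97/6.21 = 15.620; 15.620^1.592 ≈ 79.57 hPa.
P_c = 1015 − 79.57 = 935.43 ≈ 935 hPa.

935 hPa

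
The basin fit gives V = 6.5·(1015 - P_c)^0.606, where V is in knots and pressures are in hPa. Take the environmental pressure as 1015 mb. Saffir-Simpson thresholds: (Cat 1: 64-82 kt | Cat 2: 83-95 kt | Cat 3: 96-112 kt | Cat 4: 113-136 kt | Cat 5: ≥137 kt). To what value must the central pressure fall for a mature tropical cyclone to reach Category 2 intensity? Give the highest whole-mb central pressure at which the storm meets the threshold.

948 mb

Category 2 begins at V = 83 kt.
Required ΔP = (83/6.5)^(1/0.606) = 12.769^1.650 ≈ 66.89 mb.
P_c ≤ 1015 − 66.89 = 948.11, so the highest integer P_c is 948 mb.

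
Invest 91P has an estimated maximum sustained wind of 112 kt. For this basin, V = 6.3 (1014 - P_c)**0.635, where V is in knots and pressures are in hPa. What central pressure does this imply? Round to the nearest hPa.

ΔP = (V / 6.3)^(1/0.635) = (112/6.3)^1.575.
112/6.3 = 17.778; 17.778^1.575 ≈ 92.96 hPa.
P_c = 1014 − 92.96 = 921.04 ≈ 921 hPa.

921 hPa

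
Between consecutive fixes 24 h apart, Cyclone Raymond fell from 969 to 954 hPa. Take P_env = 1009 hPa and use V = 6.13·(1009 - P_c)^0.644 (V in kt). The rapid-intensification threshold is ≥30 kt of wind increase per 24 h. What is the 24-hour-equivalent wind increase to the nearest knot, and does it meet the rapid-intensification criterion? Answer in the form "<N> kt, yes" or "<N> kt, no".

15 kt, no

V₁: ΔP = 40, V ≈ 6.13 × 40^0.644 ≈ 65.95 kt.
V₂: ΔP = 55, V ≈ 6.13 × 55^0.644 ≈ 80.96 kt.
ΔV over 24 h = 15.01 kt → 24 h equivalent = 15.01 × 24/24 ≈ 15.01 kt.
15 kt < 30 kt ⇒ not rapid intensification.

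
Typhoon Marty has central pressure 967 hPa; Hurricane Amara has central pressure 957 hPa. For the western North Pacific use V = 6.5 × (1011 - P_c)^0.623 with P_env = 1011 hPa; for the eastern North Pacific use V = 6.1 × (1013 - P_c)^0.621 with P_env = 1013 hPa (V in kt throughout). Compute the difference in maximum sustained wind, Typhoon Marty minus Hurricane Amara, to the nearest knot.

-6 kt

Typhoon Marty: ΔP = 44; V ≈ 6.5 × 44^0.623 ≈ 68.67 kt.
Hurricane Amara: ΔP = 56; V ≈ 6.1 × 56^0.621 ≈ 74.29 kt.
Difference ≈ 68.67 − 74.29 = -5.62 → -6 kt.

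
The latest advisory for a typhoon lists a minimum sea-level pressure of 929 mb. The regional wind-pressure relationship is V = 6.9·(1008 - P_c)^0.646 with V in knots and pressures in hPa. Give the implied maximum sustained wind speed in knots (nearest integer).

ΔP = 1008 − 929 = 79 mb.
79^0.646 ≈ 16.822.
V ≈ 6.9 × 16.822 ≈ 116.1 kt.

116 kt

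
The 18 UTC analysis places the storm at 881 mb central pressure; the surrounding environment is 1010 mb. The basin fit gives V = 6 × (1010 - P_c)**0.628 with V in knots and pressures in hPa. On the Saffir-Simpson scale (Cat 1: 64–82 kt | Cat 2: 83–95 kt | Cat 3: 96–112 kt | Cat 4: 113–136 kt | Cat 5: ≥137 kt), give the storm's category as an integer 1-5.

ΔP = 1010 − 881 = 129 mb.
V ≈ 6 × 129^0.628 = 6 × 21.16 ≈ 127 kt.
127 kt falls in the Category 4 band.

4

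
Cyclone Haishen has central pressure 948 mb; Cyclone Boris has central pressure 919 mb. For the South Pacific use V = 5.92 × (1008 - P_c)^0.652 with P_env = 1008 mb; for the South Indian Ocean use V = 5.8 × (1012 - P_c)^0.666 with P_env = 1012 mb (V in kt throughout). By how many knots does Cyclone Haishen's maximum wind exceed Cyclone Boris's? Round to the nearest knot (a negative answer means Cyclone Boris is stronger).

Cyclone Haishen: ΔP = 60; V ≈ 5.92 × 60^0.652 ≈ 85.44 kt.
Cyclone Boris: ΔP = 93; V ≈ 5.8 × 93^0.666 ≈ 118.70 kt.
Difference ≈ 85.44 − 118.70 = -33.26 → -33 kt.

-33 kt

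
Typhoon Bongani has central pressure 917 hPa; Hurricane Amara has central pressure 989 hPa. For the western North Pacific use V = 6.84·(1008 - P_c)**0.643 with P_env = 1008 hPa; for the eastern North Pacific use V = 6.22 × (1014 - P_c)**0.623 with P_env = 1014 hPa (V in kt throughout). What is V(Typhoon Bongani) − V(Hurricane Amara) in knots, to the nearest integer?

78 kt

Typhoon Bongani: ΔP = 91; V ≈ 6.84 × 91^0.643 ≈ 124.37 kt.
Hurricane Amara: ΔP = 25; V ≈ 6.22 × 25^0.623 ≈ 46.21 kt.
Difference ≈ 124.37 − 46.21 = 78.16 → 78 kt.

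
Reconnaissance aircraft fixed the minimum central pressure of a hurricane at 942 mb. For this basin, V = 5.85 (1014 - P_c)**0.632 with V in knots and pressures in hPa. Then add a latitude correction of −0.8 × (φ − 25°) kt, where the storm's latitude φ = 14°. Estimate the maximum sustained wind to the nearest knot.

ΔP = 1014 − 942 = 72 mb.
72^0.632 ≈ 14.922.
V ≈ 5.85 × 14.922 ≈ 87.3 kt.
Latitude correction: −0.8 × (14 − 25) = 8.8 kt.
Corrected V ≈ 96.1 kt → 96 kt.

96 kt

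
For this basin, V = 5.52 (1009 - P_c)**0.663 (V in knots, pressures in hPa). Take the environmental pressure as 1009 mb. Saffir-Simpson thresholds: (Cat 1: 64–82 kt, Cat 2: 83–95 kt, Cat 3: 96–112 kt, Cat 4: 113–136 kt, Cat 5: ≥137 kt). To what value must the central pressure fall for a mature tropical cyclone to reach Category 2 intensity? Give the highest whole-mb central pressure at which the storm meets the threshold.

949 mb

Category 2 begins at V = 83 kt.
Required ΔP = (83/5.52)^(1/0.663) = 15.036^1.508 ≈ 59.63 mb.
P_c ≤ 1009 − 59.63 = 949.37, so the highest integer P_c is 949 mb.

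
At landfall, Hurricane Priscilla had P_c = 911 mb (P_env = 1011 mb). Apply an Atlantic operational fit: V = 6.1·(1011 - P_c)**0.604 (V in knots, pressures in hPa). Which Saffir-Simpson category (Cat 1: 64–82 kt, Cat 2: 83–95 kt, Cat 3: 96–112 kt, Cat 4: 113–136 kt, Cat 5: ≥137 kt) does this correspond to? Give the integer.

ΔP = 1011 − 911 = 100 mb.
V ≈ 6.1 × 100^0.604 = 6.1 × 16.14 ≈ 98 kt.
98 kt falls in the Category 3 band.

3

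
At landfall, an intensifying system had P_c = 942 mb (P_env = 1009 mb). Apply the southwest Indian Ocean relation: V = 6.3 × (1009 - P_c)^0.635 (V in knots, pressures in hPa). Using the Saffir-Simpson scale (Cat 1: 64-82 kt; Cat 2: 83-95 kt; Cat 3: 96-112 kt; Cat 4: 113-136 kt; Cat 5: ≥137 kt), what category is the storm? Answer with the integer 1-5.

ΔP = 1009 − 942 = 67 mb.
V ≈ 6.3 × 67^0.635 = 6.3 × 14.44 ≈ 91 kt.
91 kt falls in the Category 2 band.

2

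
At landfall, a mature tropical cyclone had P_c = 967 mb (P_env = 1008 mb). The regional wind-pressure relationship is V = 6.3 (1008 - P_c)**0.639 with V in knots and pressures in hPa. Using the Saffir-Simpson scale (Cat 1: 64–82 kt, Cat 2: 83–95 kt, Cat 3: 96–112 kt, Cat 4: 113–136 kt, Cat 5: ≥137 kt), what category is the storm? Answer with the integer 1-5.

1

ΔP = 1008 − 967 = 41 mb.
V ≈ 6.3 × 41^0.639 = 6.3 × 10.73 ≈ 68 kt.
68 kt falls in the Category 1 band.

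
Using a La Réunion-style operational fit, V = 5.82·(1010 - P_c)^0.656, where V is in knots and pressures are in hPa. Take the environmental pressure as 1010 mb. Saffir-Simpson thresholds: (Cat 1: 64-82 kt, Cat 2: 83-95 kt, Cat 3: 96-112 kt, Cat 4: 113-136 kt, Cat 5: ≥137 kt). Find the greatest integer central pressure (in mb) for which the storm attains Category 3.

Category 3 begins at V = 96 kt.
Required ΔP = (96/5.82)^(1/0.656) = 16.495^1.524 ≈ 71.73 mb.
P_c ≤ 1010 − 71.73 = 938.27, so the highest integer P_c is 938 mb.

938 mb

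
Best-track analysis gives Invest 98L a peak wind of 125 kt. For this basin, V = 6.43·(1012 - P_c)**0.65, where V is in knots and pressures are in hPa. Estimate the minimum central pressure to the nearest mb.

916 mb

ΔP = (V / 6.43)^(1/0.65) = (125/6.43)^1.538.
125/6.43 = 19.440; 19.440^1.538 ≈ 96.08 mb.
P_c = 1012 − 96.08 = 915.92 ≈ 916 mb.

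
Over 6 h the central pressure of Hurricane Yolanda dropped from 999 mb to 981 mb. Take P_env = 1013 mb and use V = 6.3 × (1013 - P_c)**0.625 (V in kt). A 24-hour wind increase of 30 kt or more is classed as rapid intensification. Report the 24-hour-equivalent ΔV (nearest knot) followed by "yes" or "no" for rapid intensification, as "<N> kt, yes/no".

89 kt, yes

V₁: ΔP = 14, V ≈ 6.3 × 14^0.625 ≈ 32.78 kt.
V₂: ΔP = 32, V ≈ 6.3 × 32^0.625 ≈ 54.96 kt.
ΔV over 6 h = 22.18 kt → 24 h equivalent = 22.18 × 24/6 ≈ 88.72 kt.
89 kt ≥ 30 kt ⇒ rapid intensification.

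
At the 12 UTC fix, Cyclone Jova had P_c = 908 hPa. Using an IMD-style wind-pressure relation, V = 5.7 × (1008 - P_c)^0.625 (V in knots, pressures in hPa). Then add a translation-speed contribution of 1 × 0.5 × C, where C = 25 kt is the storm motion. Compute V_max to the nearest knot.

ΔP = 1008 − 908 = 100 hPa.
100^0.625 ≈ 17.783.
V ≈ 5.7 × 17.783 ≈ 101.4 kt.
Translation term: 1 × 0.5 × 25 = 12.5 kt.
Corrected V ≈ 113.9 kt → 114 kt.

114 kt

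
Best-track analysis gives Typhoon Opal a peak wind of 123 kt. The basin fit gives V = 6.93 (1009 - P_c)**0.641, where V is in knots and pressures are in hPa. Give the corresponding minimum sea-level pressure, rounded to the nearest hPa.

ΔP = (V / 6.93)^(1/0.641) = (123/6.93)^1.560.
123/6.93 = 17.749; 17.749^1.560 ≈ 88.88 hPa.
P_c = 1009 − 88.88 = 920.12 ≈ 920 hPa.

920 hPa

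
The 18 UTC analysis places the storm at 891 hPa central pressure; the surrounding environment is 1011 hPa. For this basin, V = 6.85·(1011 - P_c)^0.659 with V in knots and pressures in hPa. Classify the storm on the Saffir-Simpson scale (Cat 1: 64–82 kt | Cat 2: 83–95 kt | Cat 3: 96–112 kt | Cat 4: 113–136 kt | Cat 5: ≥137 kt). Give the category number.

ΔP = 1011 − 891 = 120 hPa.
V ≈ 6.85 × 120^0.659 = 6.85 × 23.45 ≈ 161 kt.
161 kt falls in the Category 5 band.

5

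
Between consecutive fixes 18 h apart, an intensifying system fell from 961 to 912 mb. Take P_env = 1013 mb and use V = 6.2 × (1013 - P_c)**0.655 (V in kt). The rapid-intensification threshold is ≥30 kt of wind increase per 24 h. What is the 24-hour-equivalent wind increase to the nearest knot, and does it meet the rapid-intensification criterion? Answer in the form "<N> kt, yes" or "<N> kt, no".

V₁: ΔP = 52, V ≈ 6.2 × 52^0.655 ≈ 82.48 kt.
V₂: ΔP = 101, V ≈ 6.2 × 101^0.655 ≈ 127.42 kt.
ΔV over 18 h = 44.94 kt → 24 h equivalent = 44.94 × 24/18 ≈ 59.92 kt.
60 kt ≥ 30 kt ⇒ rapid intensification.

60 kt, yes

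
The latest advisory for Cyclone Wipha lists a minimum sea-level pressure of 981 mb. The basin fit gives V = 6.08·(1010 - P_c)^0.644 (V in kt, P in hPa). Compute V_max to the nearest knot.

53 kt

ΔP = 1010 − 981 = 29 mb.
29^0.644 ≈ 8.745.
V ≈ 6.08 × 8.745 ≈ 53.2 kt.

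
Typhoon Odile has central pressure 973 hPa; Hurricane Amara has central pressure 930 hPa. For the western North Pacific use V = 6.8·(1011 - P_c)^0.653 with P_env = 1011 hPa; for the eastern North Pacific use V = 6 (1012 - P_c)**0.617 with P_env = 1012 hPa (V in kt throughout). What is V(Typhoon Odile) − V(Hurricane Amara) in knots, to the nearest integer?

-18 kt

Typhoon Odile: ΔP = 38; V ≈ 6.8 × 38^0.653 ≈ 73.13 kt.
Hurricane Amara: ΔP = 82; V ≈ 6 × 82^0.617 ≈ 90.99 kt.
Difference ≈ 73.13 − 90.99 = -17.86 → -18 kt.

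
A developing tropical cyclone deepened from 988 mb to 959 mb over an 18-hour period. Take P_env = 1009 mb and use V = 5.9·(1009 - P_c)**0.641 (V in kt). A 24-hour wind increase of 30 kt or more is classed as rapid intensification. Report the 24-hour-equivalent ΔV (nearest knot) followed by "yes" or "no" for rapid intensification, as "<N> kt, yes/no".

V₁: ΔP = 21, V ≈ 5.9 × 21^0.641 ≈ 41.53 kt.
V₂: ΔP = 50, V ≈ 5.9 × 50^0.641 ≈ 72.43 kt.
ΔV over 18 h = 30.90 kt → 24 h equivalent = 30.90 × 24/18 ≈ 41.20 kt.
41 kt ≥ 30 kt ⇒ rapid intensification.

41 kt, yes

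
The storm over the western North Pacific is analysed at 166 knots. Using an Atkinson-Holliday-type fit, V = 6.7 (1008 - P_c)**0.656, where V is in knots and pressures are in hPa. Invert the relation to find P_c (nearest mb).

875 mb

ΔP = (V / 6.7)^(1/0.656) = (166/6.7)^1.524.
166/6.7 = 24.776; 24.776^1.524 ≈ 133.37 mb.
P_c = 1008 − 133.37 = 874.63 ≈ 875 mb.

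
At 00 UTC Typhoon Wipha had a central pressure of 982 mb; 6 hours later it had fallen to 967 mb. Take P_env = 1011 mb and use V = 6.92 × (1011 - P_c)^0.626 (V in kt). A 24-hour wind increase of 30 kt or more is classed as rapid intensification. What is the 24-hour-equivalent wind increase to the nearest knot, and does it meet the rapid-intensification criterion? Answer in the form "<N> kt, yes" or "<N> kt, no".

V₁: ΔP = 29, V ≈ 6.92 × 29^0.626 ≈ 56.96 kt.
V₂: ΔP = 44, V ≈ 6.92 × 44^0.626 ≈ 73.94 kt.
ΔV over 6 h = 16.98 kt → 24 h equivalent = 16.98 × 24/6 ≈ 67.92 kt.
68 kt ≥ 30 kt ⇒ rapid intensification.

68 kt, yes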